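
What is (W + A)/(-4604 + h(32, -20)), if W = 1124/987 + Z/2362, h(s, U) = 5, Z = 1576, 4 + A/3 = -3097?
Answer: 10841908841/5360810553 ≈ 2.0224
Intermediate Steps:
A = -9303 (A = -12 + 3*(-3097) = -12 - 9291 = -9303)
W = 2105200/1165647 (W = 1124/987 + 1576/2362 = 1124*(1/987) + 1576*(1/2362) = 1124/987 + 788/1181 = 2105200/1165647 ≈ 1.8060)
(W + A)/(-4604 + h(32, -20)) = (2105200/1165647 - 9303)/(-4604 + 5) = -10841908841/1165647/(-4599) = -10841908841/1165647*(-1/4599) = 10841908841/5360810553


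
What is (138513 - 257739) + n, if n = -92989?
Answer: -212215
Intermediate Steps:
(138513 - 257739) + n = (138513 - 257739) - 92989 = -119226 - 92989 = -212215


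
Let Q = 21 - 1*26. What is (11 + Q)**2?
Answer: 36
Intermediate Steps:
Q = -5 (Q = 21 - 26 = -5)
(11 + Q)**2 = (11 - 5)**2 = 6**2 = 36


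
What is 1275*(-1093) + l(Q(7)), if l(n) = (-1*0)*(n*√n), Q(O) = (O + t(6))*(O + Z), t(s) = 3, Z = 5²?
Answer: -1393575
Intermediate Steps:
Z = 25
Q(O) = (3 + O)*(25 + O) (Q(O) = (O + 3)*(O + 25) = (3 + O)*(25 + O))
l(n) = 0 (l(n) = 0*n^(3/2) = 0)
1275*(-1093) + l(Q(7)) = 1275*(-1093) + 0 = -1393575 + 0 = -1393575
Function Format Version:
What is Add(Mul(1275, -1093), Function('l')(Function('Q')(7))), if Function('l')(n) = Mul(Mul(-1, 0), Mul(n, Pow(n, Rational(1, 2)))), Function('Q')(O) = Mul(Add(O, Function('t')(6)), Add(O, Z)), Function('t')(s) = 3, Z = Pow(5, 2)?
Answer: -1393575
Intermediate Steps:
Z = 25
Function('Q')(O) = Mul(Add(3, O), Add(25, O)) (Function('Q')(O) = Mul(Add(O, 3), Add(O, 25)) = Mul(Add(3, O), Add(25, O)))
Function('l')(n) = 0 (Function('l')(n) = Mul(0, Pow(n, Rational(3, 2))) = 0)
Add(Mul(1275, -1093), Function('l')(Function('Q')(7))) = Add(Mul(1275, -1093), 0) = Add(-1393575, 0) = -1393575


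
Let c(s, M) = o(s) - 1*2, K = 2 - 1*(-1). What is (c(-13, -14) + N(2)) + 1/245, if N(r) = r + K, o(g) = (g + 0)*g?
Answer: 42141/245 ≈ 172.00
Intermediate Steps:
K = 3 (K = 2 + 1 = 3)
o(g) = g² (o(g) = g*g = g²)
c(s, M) = -2 + s² (c(s, M) = s² - 1*2 = s² - 2 = -2 + s²)
N(r) = 3 + r (N(r) = r + 3 = 3 + r)
(c(-13, -14) + N(2)) + 1/245 = ((-2 + (-13)²) + (3 + 2)) + 1/245 = ((-2 + 169) + 5) + 1/245 = (167 + 5) + 1/245 = 172 + 1/245 = 42141/245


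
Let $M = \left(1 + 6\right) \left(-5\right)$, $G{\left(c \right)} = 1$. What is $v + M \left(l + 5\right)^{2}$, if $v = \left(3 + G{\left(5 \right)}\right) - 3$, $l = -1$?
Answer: $-559$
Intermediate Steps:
$M = -35$ ($M = 7 \left(-5\right) = -35$)
$v = 1$ ($v = \left(3 + 1\right) - 3 = 4 - 3 = 1$)
$v + M \left(l + 5\right)^{2} = 1 - 35 \left(-1 + 5\right)^{2} = 1 - 35 \cdot 4^{2} = 1 - 560 = -559$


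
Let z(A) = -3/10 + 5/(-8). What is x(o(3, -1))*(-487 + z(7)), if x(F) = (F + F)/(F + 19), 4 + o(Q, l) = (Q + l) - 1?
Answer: 58551/320 ≈ 182.97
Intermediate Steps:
o(Q, l) = -5 + Q + l (o(Q, l) = -4 + ((Q + l) - 1) = -4 + (-1 + Q + l) = -5 + Q + l)
x(F) = 2*F/(19 + F) (x(F) = (2*F)/(19 + F) = 2*F/(19 + F))
z(A) = -37/40 (z(A) = -3*⅒ + 5*(-⅛) = -3/10 - 5/8 = -37/40)
x(o(3, -1))*(-487 + z(7)) = (2*(-5 + 3 - 1)/(19 + (-5 + 3 - 1)))*(-487 - 37/40) = (2*(-3)/(19 - 3))*(-19517/40) = (2*(-3)/16)*(-19517/40) = (2*(-3)*(1/16))*(-19517/40) = -3/8*(-19517/40) = 58551/320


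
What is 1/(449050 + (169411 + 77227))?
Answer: 1/695688 ≈ 1.4374e-6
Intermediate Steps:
1/(449050 + (169411 + 77227)) = 1/(449050 + 246638) = 1/695688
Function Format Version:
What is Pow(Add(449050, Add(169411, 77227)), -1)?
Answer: Rational(1, 695688) ≈ 1.4374e-6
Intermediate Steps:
Pow(Add(449050, Add(169411, 77227)), -1) = Pow(Add(449050, 246638), -1) = Pow(695688, -1) = Rational(1, 695688)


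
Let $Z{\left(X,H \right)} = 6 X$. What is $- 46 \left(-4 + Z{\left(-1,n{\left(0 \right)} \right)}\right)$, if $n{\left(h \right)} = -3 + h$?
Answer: $460$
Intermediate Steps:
$- 46 \left(-4 + Z{\left(-1,n{\left(0 \right)} \right)}\right) = - 46 \left(-4 + 6 \left(-1\right)\right) = - 46 \left(-4 - 6\right) = \left(-46\right) \left(-10\right) = 460$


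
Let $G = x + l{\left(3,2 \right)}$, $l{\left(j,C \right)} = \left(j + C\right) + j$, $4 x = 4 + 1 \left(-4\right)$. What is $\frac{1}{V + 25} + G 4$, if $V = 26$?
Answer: $\frac{1633}{51} \approx 32.02$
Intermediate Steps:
$x = 0$ ($x = \frac{4 + 1 \left(-4\right)}{4} = \frac{4 - 4}{4} = \frac{1}{4} \cdot 0 = 0$)
$l{\left(j,C \right)} = C + 2 j$ ($l{\left(j,C \right)} = \left(C + j\right) + j = C + 2 j$)
$G = 8$ ($G = 0 + \left(2 + 2 \cdot 3\right) = 0 + \left(2 + 6\right) = 0 + 8 = 8$)
$\frac{1}{V + 25} + G 4 = \frac{1}{26 + 25} + 8 \cdot 4 = \frac{1}{51} + 32 = \frac{1633}{51}$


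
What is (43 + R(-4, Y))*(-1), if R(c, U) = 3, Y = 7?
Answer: -46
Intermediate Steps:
(43 + R(-4, Y))*(-1) = (43 + 3)*(-1) = 46*(-1) = -46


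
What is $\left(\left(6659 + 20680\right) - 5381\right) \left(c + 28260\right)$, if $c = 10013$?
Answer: $840398534$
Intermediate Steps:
$\left(\left(6659 + 20680\right) - 5381\right) \left(c + 28260\right) = \left(\left(6659 + 20680\right) - 5381\right) \left(10013 + 28260\right) = \left(27339 + \left(-22815 + 17434\right)\right) 38273 = \left(27339 - 5381\right) 38273 = 21958 \cdot 38273 = 840398534$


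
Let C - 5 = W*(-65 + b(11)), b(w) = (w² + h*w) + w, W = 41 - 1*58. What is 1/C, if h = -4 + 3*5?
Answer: -1/3191 ≈ -0.00031338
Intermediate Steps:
W = -17 (W = 41 - 58 = -17)
h = 11 (h = -4 + 15 = 11)
b(w) = w² + 12*w (b(w) = (w² + 11*w) + w = w² + 12*w)
C = -3191 (C = 5 - 17*(-65 + 11*(12 + 11)) = 5 - 17*(-65 + 11*23) = 5 - 17*(-65 + 253) = 5 - 17*188 = 5 - 3196 = -3191)
1/C = 1/(-3191) = -1/3191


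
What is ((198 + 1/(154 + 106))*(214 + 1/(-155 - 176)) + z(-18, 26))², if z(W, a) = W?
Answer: 13286058482991095649/7406323600 ≈ 1.7939e+9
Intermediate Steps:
((198 + 1/(154 + 106))*(214 + 1/(-155 - 176)) + z(-18, 26))² = ((198 + 1/(154 + 106))*(214 + 1/(-155 - 176)) - 18)² = ((198 + 1/260)*(214 + 1/(-331)) - 18)² = ((198 + 1/260)*(214 - 1/331) - 18)² = ((51481/260)*(70833/331) - 18)² = (3646553673/86060 - 18)² = (3645004593/86060)² = 13286058482991095649/7406323600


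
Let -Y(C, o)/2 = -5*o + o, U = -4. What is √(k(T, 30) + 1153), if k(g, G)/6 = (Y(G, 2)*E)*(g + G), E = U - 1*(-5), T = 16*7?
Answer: √14785 ≈ 121.59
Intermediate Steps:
T = 112
Y(C, o) = 8*o (Y(C, o) = -2*(-5*o + o) = -(-8)*o = 8*o)
E = 1 (E = -4 - 1*(-5) = -4 + 5 = 1)
k(g, G) = 96*G + 96*g (k(g, G) = 6*(((8*2)*1)*(g + G)) = 6*((16*1)*(G + g)) = 6*(16*(G + g)) = 6*(16*G + 16*g) = 96*G + 96*g)
√(k(T, 30) + 1153) = √((96*30 + 96*112) + 1153) = √((2880 + 10752) + 1153) = √(13632 + 1153) = √14785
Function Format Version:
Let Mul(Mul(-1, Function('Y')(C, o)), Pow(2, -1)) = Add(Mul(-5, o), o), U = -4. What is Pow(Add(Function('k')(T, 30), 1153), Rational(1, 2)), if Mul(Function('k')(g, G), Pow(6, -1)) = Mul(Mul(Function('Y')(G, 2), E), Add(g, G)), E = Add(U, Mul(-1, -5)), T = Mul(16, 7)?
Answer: Pow(14785, Rational(1, 2)) ≈ 121.59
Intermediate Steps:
T = 112
Function('Y')(C, o) = Mul(8, o) (Function('Y')(C, o) = Mul(-2, Add(Mul(-5, o), o)) = Mul(-2, Mul(-4, o)) = Mul(8, o))
E = 1 (E = Add(-4, Mul(-1, -5)) = Add(-4, 5) = 1)
Function('k')(g, G) = Add(Mul(96, G), Mul(96, g)) (Function('k')(g, G) = Mul(6, Mul(Mul(Mul(8, 2), 1), Add(g, G))) = Mul(6, Mul(Mul(16, 1), Add(G, g))) = Mul(6, Mul(16, Add(G, g))) = Mul(6, Add(Mul(16, G), Mul(16, g))) = Add(Mul(96, G), Mul(96, g)))
Pow(Add(Function('k')(T, 30), 1153), Rational(1, 2)) = Pow(Add(Add(Mul(96, 30), Mul(96, 112)), 1153), Rational(1, 2)) = Pow(Add(Add(2880, 10752), 1153), Rational(1, 2)) = Pow(Add(13632, 1153), Rational(1, 2)) = Pow(14785, Rational(1, 2))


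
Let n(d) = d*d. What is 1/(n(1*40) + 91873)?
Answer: 1/93473 ≈ 1.0698e-5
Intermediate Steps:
n(d) = d²
1/(n(1*40) + 91873) = 1/((1*40)² + 91873) = 1/(40² + 91873) = 1/(1600 + 91873) = 1/93473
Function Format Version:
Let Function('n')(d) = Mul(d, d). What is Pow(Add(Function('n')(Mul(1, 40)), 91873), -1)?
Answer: Rational(1, 93473) ≈ 1.0698e-5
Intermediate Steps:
Function('n')(d) = Pow(d, 2)
Pow(Add(Function('n')(Mul(1, 40)), 91873), -1) = Pow(Add(Pow(Mul(1, 40), 2), 91873), -1) = Pow(Add(Pow(40, 2), 91873), -1) = Pow(Add(1600, 91873), -1) = Pow(93473, -1) = Rational(1, 93473)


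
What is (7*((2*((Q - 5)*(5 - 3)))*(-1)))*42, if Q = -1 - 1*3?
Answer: 10584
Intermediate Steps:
Q = -4 (Q = -1 - 3 = -4)
(7*((2*((Q - 5)*(5 - 3)))*(-1)))*42 = (7*((2*((-4 - 5)*(5 - 3)))*(-1)))*42 = (7*((2*(-9*2))*(-1)))*42 = (7*((2*(-18))*(-1)))*42 = (7*(-36*(-1)))*42 = (7*36)*42 = 252*42 = 10584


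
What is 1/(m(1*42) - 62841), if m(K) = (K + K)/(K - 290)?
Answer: -62/3896163 ≈ -1.5913e-5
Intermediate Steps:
m(K) = 2*K/(-290 + K) (m(K) = (2*K)/(-290 + K) = 2*K/(-290 + K))
1/(m(1*42) - 62841) = 1/(2*(1*42)/(-290 + 1*42) - 62841) = 1/(2*42/(-290 + 42) - 62841) = 1/(2*42/(-248) - 62841) = 1/(2*42*(-1/248) - 62841) = 1/(-21/62 - 62841) = 1/(-3896163/62) = -62/3896163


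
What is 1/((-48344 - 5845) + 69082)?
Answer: 1/14893 ≈ 6.7146e-5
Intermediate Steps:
1/((-48344 - 5845) + 69082) = 1/(-54189 + 69082) = 1/14893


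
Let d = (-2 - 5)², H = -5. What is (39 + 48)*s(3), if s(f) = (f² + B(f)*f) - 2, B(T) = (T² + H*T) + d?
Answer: 11832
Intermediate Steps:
d = 49 (d = (-7)² = 49)
B(T) = 49 + T² - 5*T (B(T) = (T² - 5*T) + 49 = 49 + T² - 5*T)
s(f) = -2 + f² + f*(49 + f² - 5*f) (s(f) = (f² + (49 + f² - 5*f)*f) - 2 = (f² + f*(49 + f² - 5*f)) - 2 = -2 + f² + f*(49 + f² - 5*f))
(39 + 48)*s(3) = (39 + 48)*(-2 + 3³ - 4*3² + 49*3) = 87*(-2 + 27 - 4*9 + 147) = 87*(-2 + 27 - 36 + 147) = 87*136 = 11832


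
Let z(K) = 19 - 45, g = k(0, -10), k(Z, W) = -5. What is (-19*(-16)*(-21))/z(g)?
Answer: 3192/13 ≈ 245.54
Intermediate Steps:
g = -5
z(K) = -26
(-19*(-16)*(-21))/z(g) = (-19*(-16)*(-21))/(-26) = (304*(-21))*(-1/26) = -6384*(-1/26) = 3192/13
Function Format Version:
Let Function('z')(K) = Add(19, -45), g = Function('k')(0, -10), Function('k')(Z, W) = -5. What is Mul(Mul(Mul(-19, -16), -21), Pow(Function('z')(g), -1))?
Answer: Rational(3192, 13) ≈ 245.54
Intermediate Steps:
g = -5
Function('z')(K) = -26
Mul(Mul(Mul(-19, -16), -21), Pow(Function('z')(g), -1)) = Mul(Mul(Mul(-19, -16), -21), Pow(-26, -1)) = Mul(Mul(304, -21), Rational(-1, 26)) = Mul(-6384, Rational(-1, 26)) = Rational(3192, 13)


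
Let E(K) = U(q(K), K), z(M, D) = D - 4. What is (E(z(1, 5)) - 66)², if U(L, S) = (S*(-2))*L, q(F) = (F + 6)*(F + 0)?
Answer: 6400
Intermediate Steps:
q(F) = F*(6 + F) (q(F) = (6 + F)*F = F*(6 + F))
z(M, D) = -4 + D
U(L, S) = -2*L*S (U(L, S) = (-2*S)*L = -2*L*S)
E(K) = -2*K²*(6 + K) (E(K) = -2*K*(6 + K)*K = -2*K²*(6 + K))
(E(z(1, 5)) - 66)² = (2*(-4 + 5)²*(-6 - (-4 + 5)) - 66)² = (2*1²*(-6 - 1*1) - 66)² = (2*1*(-6 - 1) - 66)² = (2*1*(-7) - 66)² = (-14 - 66)² = (-80)² = 6400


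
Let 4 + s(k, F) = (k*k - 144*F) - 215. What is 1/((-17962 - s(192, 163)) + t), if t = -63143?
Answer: -1/94278 ≈ -1.0607e-5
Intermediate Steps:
s(k, F) = -219 + k² - 144*F (s(k, F) = -4 + ((k*k - 144*F) - 215) = -4 + ((k² - 144*F) - 215) = -4 + (-215 + k² - 144*F) = -219 + k² - 144*F)
1/((-17962 - s(192, 163)) + t) = 1/((-17962 - (-219 + 192² - 144*163)) - 63143) = 1/((-17962 - (-219 + 36864 - 23472)) - 63143) = 1/((-17962 - 1*13173) - 63143) = 1/((-17962 - 13173) - 63143) = 1/(-31135 - 63143) = 1/(-94278) = -1/94278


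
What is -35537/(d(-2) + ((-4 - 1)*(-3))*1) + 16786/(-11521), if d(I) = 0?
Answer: -409673567/172815 ≈ -2370.6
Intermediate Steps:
-35537/(d(-2) + ((-4 - 1)*(-3))*1) + 16786/(-11521) = -35537/(0 + ((-4 - 1)*(-3))*1) + 16786/(-11521) = -35537/(0 - 5*(-3)*1) + 16786*(-1/11521) = -35537/(0 + 15*1) - 16786/11521 = -35537/(0 + 15) - 16786/11521 = -35537/15 - 16786/11521 = -409673567/172815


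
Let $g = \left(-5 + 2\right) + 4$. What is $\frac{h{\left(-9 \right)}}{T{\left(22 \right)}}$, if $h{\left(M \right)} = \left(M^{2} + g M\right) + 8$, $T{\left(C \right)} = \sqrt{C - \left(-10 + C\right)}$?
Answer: $8 \sqrt{10} \approx 25.298$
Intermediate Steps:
$g = 1$ ($g = -3 + 4 = 1$)
$T{\left(C \right)} = \sqrt{10}$
$h{\left(M \right)} = 8 + M + M^{2}$ ($h{\left(M \right)} = \left(M^{2} + 1 M\right) + 8 = \left(M^{2} + M\right) + 8 = \left(M + M^{2}\right) + 8 = 8 + M + M^{2}$)
$\frac{h{\left(-9 \right)}}{T{\left(22 \right)}} = \frac{8 - 9 + \left(-9\right)^{2}}{\sqrt{10}} = \left(8 - 9 + 81\right) \frac{\sqrt{10}}{10} = 80 \frac{\sqrt{10}}{10} = 8 \sqrt{10}$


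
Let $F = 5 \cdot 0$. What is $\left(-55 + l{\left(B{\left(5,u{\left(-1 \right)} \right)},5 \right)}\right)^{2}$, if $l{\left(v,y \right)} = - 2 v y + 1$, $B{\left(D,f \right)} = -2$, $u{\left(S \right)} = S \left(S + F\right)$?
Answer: $1156$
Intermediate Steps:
$F = 0$
$u{\left(S \right)} = S^{2}$ ($u{\left(S \right)} = S \left(S + 0\right) = S S = S^{2}$)
$l{\left(v,y \right)} = 1 - 2 v y$ ($l{\left(v,y \right)} = - 2 v y + 1 = 1 - 2 v y$)
$\left(-55 + l{\left(B{\left(5,u{\left(-1 \right)} \right)},5 \right)}\right)^{2} = \left(-55 - \left(-1 - 20\right)\right)^{2} = \left(-55 + \left(1 + 20\right)\right)^{2} = \left(-55 + 21\right)^{2} = \left(-34\right)^{2} = 1156$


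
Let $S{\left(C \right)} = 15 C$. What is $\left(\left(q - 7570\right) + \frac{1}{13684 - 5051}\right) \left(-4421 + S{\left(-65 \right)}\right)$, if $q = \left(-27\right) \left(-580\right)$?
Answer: $- \frac{376861879516}{8633} \approx -4.3654 \cdot 10^{7}$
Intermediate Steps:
$q = 15660$
$\left(\left(q - 7570\right) + \frac{1}{13684 - 5051}\right) \left(-4421 + S{\left(-65 \right)}\right) = \left(\left(15660 - 7570\right) + \frac{1}{13684 - 5051}\right) \left(-4421 + 15 \left(-65\right)\right) = \left(\left(15660 - 7570\right) + \frac{1}{8633}\right) \left(-4421 - 975\right) = \left(8090 + \frac{1}{8633}\right) \left(-5396\right) = \frac{69840971}{8633} \left(-5396\right) = - \frac{376861879516}{8633}$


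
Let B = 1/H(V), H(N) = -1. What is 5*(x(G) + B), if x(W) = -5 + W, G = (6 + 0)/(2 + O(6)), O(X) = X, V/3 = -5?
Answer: -105/4 ≈ -26.250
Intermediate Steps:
V = -15 (V = 3*(-5) = -15)
G = ¾ (G = (6 + 0)/(2 + 6) = 6/8 = 6*(⅛) = ¾ ≈ 0.75000)
B = -1 (B = 1/(-1) = -1)
5*(x(G) + B) = 5*((-5 + ¾) - 1) = 5*(-17/4 - 1) = 5*(-21/4) = -105/4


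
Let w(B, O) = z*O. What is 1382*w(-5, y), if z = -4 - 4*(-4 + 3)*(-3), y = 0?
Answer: 0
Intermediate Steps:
z = -16 (z = -4 - (-4)*(-3) = -4 - 4*3 = -4 - 12 = -16)
w(B, O) = -16*O
1382*w(-5, y) = 1382*(-16*0) = 1382*0 = 0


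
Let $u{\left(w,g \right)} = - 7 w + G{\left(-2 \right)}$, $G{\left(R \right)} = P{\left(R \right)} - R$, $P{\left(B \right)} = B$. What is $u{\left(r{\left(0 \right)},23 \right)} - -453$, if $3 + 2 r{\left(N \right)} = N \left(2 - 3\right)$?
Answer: $\frac{927}{2} \approx 463.5$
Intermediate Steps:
$r{\left(N \right)} = - \frac{3}{2} - \frac{N}{2}$ ($r{\left(N \right)} = - \frac{3}{2} + \frac{N \left(2 - 3\right)}{2} = - \frac{3}{2} + \frac{N \left(-1\right)}{2} = - \frac{3}{2} + \frac{\left(-1\right) N}{2} = - \frac{3}{2} - \frac{N}{2}$)
$G{\left(R \right)} = 0$ ($G{\left(R \right)} = R - R = 0$)
$u{\left(w,g \right)} = - 7 w$ ($u{\left(w,g \right)} = - 7 w + 0 = - 7 w$)
$u{\left(r{\left(0 \right)},23 \right)} - -453 = - 7 \left(- \frac{3}{2} - 0\right) - -453 = - 7 \left(- \frac{3}{2} + 0\right) + 453 = \left(-7\right) \left(- \frac{3}{2}\right) + 453 = \frac{21}{2} + 453 = \frac{927}{2}$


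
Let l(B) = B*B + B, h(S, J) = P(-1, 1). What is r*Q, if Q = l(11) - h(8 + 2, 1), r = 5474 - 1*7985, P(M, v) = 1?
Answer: -328941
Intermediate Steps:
r = -2511 (r = 5474 - 7985 = -2511)
h(S, J) = 1
l(B) = B + B² (l(B) = B² + B = B + B²)
Q = 131 (Q = 11*(1 + 11) - 1*1 = 11*12 - 1 = 132 - 1 = 131)
r*Q = -2511*131 = -328941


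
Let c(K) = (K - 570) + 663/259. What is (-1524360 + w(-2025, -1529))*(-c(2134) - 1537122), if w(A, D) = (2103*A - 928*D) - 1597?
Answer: 248541193373420/37 ≈ 6.7173e+12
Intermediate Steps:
w(A, D) = -1597 - 928*D + 2103*A (w(A, D) = (-928*D + 2103*A) - 1597 = -1597 - 928*D + 2103*A)
c(K) = -146967/259 + K (c(K) = (-570 + K) + 663*(1/259) = (-570 + K) + 663/259 = -146967/259 + K)
(-1524360 + w(-2025, -1529))*(-c(2134) - 1537122) = (-1524360 + (-1597 - 928*(-1529) + 2103*(-2025)))*(-(-146967/259 + 2134) - 1537122) = (-1524360 + (-1597 + 1418912 - 4258575))*(-1*405739/259 - 1537122) = (-1524360 - 2841260)*(-405739/259 - 1537122) = -4365620*(-398520337/259) = 248541193373420/37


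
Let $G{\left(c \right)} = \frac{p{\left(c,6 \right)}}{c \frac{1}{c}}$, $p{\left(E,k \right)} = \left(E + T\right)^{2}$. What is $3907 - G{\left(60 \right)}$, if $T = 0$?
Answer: $307$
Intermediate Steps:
$p{\left(E,k \right)} = E^{2}$ ($p{\left(E,k \right)} = \left(E + 0\right)^{2} = E^{2}$)
$G{\left(c \right)} = c^{2}$ ($G{\left(c \right)} = \frac{c^{2}}{c \frac{1}{c}} = \frac{c^{2}}{1} = c^{2} \cdot 1 = c^{2}$)
$3907 - G{\left(60 \right)} = 3907 - 60^{2} = 3907 - 3600 = 307$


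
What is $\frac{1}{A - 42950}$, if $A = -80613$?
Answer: $- \frac{1}{123563} \approx -8.093 \cdot 10^{-6}$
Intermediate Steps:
$\frac{1}{A - 42950} = \frac{1}{-80613 - 42950} = \frac{1}{-123563} = - \frac{1}{123563}$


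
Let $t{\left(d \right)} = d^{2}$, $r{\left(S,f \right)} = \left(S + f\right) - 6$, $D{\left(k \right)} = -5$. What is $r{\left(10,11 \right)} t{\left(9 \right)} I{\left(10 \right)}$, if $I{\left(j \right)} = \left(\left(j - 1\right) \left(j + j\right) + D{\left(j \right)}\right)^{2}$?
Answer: $37209375$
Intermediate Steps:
$r{\left(S,f \right)} = -6 + S + f$
$I{\left(j \right)} = \left(-5 + 2 j \left(-1 + j\right)\right)^{2}$ ($I{\left(j \right)} = \left(\left(j - 1\right) \left(j + j\right) - 5\right)^{2} = \left(\left(-1 + j\right) 2 j - 5\right)^{2} = \left(2 j \left(-1 + j\right) - 5\right)^{2} = \left(-5 + 2 j \left(-1 + j\right)\right)^{2}$)
$r{\left(10,11 \right)} t{\left(9 \right)} I{\left(10 \right)} = \left(-6 + 10 + 11\right) 9^{2} \left(5 - 2 \cdot 10^{2} + 2 \cdot 10\right)^{2} = 15 \cdot 81 \left(5 - 200 + 20\right)^{2} = 1215 \left(5 - 200 + 20\right)^{2} = 1215 \left(-175\right)^{2} = 1215 \cdot 30625 = 37209375$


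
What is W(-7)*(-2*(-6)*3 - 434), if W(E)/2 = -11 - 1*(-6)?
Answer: 3980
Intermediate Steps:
W(E) = -10 (W(E) = 2*(-11 - 1*(-6)) = 2*(-11 + 6) = 2*(-5) = -10)
W(-7)*(-2*(-6)*3 - 434) = -10*(-2*(-6)*3 - 434) = -10*(12*3 - 434) = -10*(36 - 434) = -10*(-398) = 3980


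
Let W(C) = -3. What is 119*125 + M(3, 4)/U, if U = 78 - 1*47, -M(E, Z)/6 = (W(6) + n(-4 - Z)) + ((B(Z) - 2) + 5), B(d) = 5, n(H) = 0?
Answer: 461095/31 ≈ 14874.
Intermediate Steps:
M(E, Z) = -30 (M(E, Z) = -6*((-3 + 0) + ((5 - 2) + 5)) = -6*(-3 + (3 + 5)) = -6*(-3 + 8) = -6*5 = -30)
U = 31 (U = 78 - 47 = 31)
119*125 + M(3, 4)/U = 119*125 - 30/31 = 14875 - 30*1/31 = 14875 - 30/31 = 461095/31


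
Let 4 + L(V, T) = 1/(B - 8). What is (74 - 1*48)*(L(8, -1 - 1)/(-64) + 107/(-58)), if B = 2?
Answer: -257647/5568 ≈ -46.273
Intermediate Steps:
L(V, T) = -25/6 (L(V, T) = -4 + 1/(2 - 8) = -4 + 1/(-6) = -4 - ⅙ = -25/6)
(74 - 1*48)*(L(8, -1 - 1)/(-64) + 107/(-58)) = (74 - 1*48)*(-25/6/(-64) + 107/(-58)) = (74 - 48)*(-25/6*(-1/64) + 107*(-1/58)) = 26*(25/384 - 107/58) = 26*(-19819/11136) = -257647/5568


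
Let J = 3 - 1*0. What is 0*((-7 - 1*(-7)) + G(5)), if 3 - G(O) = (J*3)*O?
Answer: 0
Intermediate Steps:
J = 3 (J = 3 + 0 = 3)
G(O) = 3 - 9*O (G(O) = 3 - 3*3*O = 3 - 9*O)
0*((-7 - 1*(-7)) + G(5)) = 0*((-7 - 1*(-7)) + (3 - 9*5)) = 0*((-7 + 7) + (3 - 45)) = 0*(0 - 42) = 0*(-42) = 0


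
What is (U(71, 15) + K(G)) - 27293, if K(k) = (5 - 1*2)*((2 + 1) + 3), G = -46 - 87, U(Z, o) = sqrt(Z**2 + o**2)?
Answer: -27275 + sqrt(5266) ≈ -27202.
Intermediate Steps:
G = -133
K(k) = 18 (K(k) = (5 - 2)*(3 + 3) = 3*6 = 18)
(U(71, 15) + K(G)) - 27293 = (sqrt(71**2 + 15**2) + 18) - 27293 = (sqrt(5041 + 225) + 18) - 27293 = (sqrt(5266) + 18) - 27293 = (18 + sqrt(5266)) - 27293 = -27275 + sqrt(5266)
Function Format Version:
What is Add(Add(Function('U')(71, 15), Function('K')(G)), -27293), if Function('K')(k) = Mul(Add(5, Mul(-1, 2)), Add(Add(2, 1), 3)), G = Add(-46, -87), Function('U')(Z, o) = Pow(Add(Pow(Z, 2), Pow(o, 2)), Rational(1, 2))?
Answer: Add(-27275, Pow(5266, Rational(1, 2))) ≈ -27202.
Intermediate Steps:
G = -133
Function('K')(k) = 18 (Function('K')(k) = Mul(Add(5, -2), Add(3, 3)) = Mul(3, 6) = 18)
Add(Add(Function('U')(71, 15), Function('K')(G)), -27293) = Add(Add(Pow(Add(Pow(71, 2), Pow(15, 2)), Rational(1, 2)), 18), -27293) = Add(Add(Pow(Add(5041, 225), Rational(1, 2)), 18), -27293) = Add(Add(Pow(5266, Rational(1, 2)), 18), -27293) = Add(Add(18, Pow(5266, Rational(1, 2))), -27293) = Add(-27275, Pow(5266, Rational(1, 2)))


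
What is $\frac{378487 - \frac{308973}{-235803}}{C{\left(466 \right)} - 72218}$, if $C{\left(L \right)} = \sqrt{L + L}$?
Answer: $- \frac{537113425206451}{102484672192448} - \frac{14874779839 \sqrt{233}}{102484672192448} \approx -5.2431$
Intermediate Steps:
$C{\left(L \right)} = \sqrt{2} \sqrt{L}$ ($C{\left(L \right)} = \sqrt{2 L} = \sqrt{2} \sqrt{L}$)
$\frac{378487 - \frac{308973}{-235803}}{C{\left(466 \right)} - 72218} = \frac{378487 - \frac{308973}{-235803}}{\sqrt{2} \sqrt{466} - 72218} = \frac{378487 - - \frac{102991}{78601}}{2 \sqrt{233} - 72218} = \frac{378487 + \frac{102991}{78601}}{-72218 + 2 \sqrt{233}} = \frac{29749559678}{78601 \left(-72218 + 2 \sqrt{233}\right)}$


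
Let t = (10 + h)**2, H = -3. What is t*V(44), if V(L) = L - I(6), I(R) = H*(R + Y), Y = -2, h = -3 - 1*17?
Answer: 5600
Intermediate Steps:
h = -20 (h = -3 - 17 = -20)
t = 100 (t = (10 - 20)**2 = (-10)**2 = 100)
I(R) = 6 - 3*R (I(R) = -3*(R - 2) = -3*(-2 + R) = 6 - 3*R)
V(L) = 12 + L (V(L) = L - (6 - 3*6) = L - (6 - 18) = L - 1*(-12) = L + 12 = 12 + L)
t*V(44) = 100*(12 + 44) = 100*56 = 5600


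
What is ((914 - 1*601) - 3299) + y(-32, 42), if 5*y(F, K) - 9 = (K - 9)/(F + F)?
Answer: -954977/320 ≈ -2984.3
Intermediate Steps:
y(F, K) = 9/5 + (-9 + K)/(10*F) (y(F, K) = 9/5 + ((K - 9)/(F + F))/5 = 9/5 + ((-9 + K)/((2*F)))/5 = 9/5 + ((-9 + K)*(1/(2*F)))/5 = 9/5 + ((-9 + K)/(2*F))/5 = 9/5 + (-9 + K)/(10*F))
((914 - 1*601) - 3299) + y(-32, 42) = ((914 - 1*601) - 3299) + (1/10)*(-9 + 42 + 18*(-32))/(-32) = ((914 - 601) - 3299) + (1/10)*(-1/32)*(-9 + 42 - 576) = (313 - 3299) + (1/10)*(-1/32)*(-543) = -2986 + 543/320 = -954977/320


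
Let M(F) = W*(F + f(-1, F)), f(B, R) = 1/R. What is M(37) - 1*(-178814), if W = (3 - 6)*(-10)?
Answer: 6657218/37 ≈ 1.7992e+5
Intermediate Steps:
W = 30 (W = -3*(-10) = 30)
M(F) = 30*F + 30/F (M(F) = 30*(F + 1/F) = 30*F + 30/F)
M(37) - 1*(-178814) = (30*37 + 30/37) - 1*(-178814) = (1110 + 30*(1/37)) + 178814 = (1110 + 30/37) + 178814 = 41100/37 + 178814 = 6657218/37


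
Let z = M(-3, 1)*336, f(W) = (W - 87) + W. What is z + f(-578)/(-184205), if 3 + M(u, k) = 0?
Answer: -185677397/184205 ≈ -1008.0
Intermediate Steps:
M(u, k) = -3 (M(u, k) = -3 + 0 = -3)
f(W) = -87 + 2*W (f(W) = (-87 + W) + W = -87 + 2*W)
z = -1008 (z = -3*336 = -1008)
z + f(-578)/(-184205) = -1008 + (-87 + 2*(-578))/(-184205) = -1008 + (-87 - 1156)*(-1/184205) = -1008 - 1243*(-1/184205) = -1008 + 1243/184205 = -185677397/184205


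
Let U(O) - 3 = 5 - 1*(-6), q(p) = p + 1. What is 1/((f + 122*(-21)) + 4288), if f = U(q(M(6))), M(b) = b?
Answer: 1/1740 ≈ 0.00057471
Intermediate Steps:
q(p) = 1 + p
U(O) = 14 (U(O) = 3 + (5 - 1*(-6)) = 3 + (5 + 6) = 3 + 11 = 14)
f = 14
1/((f + 122*(-21)) + 4288) = 1/((14 + 122*(-21)) + 4288) = 1/((14 - 2562) + 4288) = 1/(-2548 + 4288) = 1/1740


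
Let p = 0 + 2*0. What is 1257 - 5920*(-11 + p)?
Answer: 66377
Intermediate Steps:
p = 0 (p = 0 + 0 = 0)
1257 - 5920*(-11 + p) = 1257 - 5920*(-11 + 0) = 1257 - 5920*(-11) = 1257 - 370*(-176) = 1257 + 65120 = 66377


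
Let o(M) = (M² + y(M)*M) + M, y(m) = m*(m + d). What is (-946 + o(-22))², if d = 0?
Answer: 123921424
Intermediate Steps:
y(m) = m² (y(m) = m*(m + 0) = m*m = m²)
o(M) = M + M² + M³ (o(M) = (M² + M²*M) + M = (M² + M³) + M = M + M² + M³)
(-946 + o(-22))² = (-946 - 22*(1 - 22 + (-22)²))² = (-946 - 22*(1 - 22 + 484))² = (-946 - 22*463)² = (-946 - 10186)² = (-11132)² = 123921424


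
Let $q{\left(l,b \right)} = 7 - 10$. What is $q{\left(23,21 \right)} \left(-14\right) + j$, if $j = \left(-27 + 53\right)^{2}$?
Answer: $718$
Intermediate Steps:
$q{\left(l,b \right)} = -3$ ($q{\left(l,b \right)} = 7 - 10 = -3$)
$j = 676$ ($j = 26^{2} = 676$)
$q{\left(23,21 \right)} \left(-14\right) + j = \left(-3\right) \left(-14\right) + 676 = 42 + 676 = 718$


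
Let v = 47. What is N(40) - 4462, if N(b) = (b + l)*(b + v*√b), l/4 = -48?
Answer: -10542 - 14288*√10 ≈ -55725.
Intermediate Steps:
l = -192 (l = 4*(-48) = -192)
N(b) = (-192 + b)*(b + 47*√b) (N(b) = (b - 192)*(b + 47*√b) = (-192 + b)*(b + 47*√b))
N(40) - 4462 = (40² - 18048*√10 - 192*40 + 47*40^(3/2)) - 4462 = (1600 - 18048*√10 - 7680 + 47*(80*√10)) - 4462 = (1600 - 18048*√10 - 7680 + 3760*√10) - 4462 = (-6080 - 14288*√10) - 4462 = -10542 - 14288*√10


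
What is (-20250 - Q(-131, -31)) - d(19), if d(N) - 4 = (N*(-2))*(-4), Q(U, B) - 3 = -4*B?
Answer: -20533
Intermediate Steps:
Q(U, B) = 3 - 4*B
d(N) = 4 + 8*N (d(N) = 4 + (N*(-2))*(-4) = 4 - 2*N*(-4) = 4 + 8*N)
(-20250 - Q(-131, -31)) - d(19) = (-20250 - (3 - 4*(-31))) - (4 + 8*19) = (-20250 - (3 + 124)) - (4 + 152) = (-20250 - 1*127) - 1*156 = (-20250 - 127) - 156 = -20377 - 156 = -20533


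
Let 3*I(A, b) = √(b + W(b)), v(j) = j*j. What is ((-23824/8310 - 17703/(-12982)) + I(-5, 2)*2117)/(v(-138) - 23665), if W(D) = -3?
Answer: 81085619/249257710410 - 2117*I/13863 ≈ 0.00032531 - 0.15271*I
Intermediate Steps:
v(j) = j²
I(A, b) = √(-3 + b)/3 (I(A, b) = √(b - 3)/3 = √(-3 + b)/3)
((-23824/8310 - 17703/(-12982)) + I(-5, 2)*2117)/(v(-138) - 23665) = ((-23824/8310 - 17703/(-12982)) + (√(-3 + 2)/3)*2117)/((-138)² - 23665) = ((-23824*1/8310 - 17703*(-1/12982)) + (√(-1)/3)*2117)/(19044 - 23665) = ((-11912/4155 + 17703/12982) + (I/3)*2117)/(-4621) = (-81085619/53940210 + 2117*I/3)*(-1/4621) = 81085619/249257710410 - 2117*I/13863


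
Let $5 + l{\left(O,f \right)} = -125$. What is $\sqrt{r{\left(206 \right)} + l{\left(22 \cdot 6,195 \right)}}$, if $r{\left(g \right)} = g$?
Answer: $2 \sqrt{19} \approx 8.7178$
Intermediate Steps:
$l{\left(O,f \right)} = -130$ ($l{\left(O,f \right)} = -5 - 125 = -130$)
$\sqrt{r{\left(206 \right)} + l{\left(22 \cdot 6,195 \right)}} = \sqrt{206 - 130} = \sqrt{76} = 2 \sqrt{19}$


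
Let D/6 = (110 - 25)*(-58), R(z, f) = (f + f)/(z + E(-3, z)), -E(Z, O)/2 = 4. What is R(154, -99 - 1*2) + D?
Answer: -2159441/73 ≈ -29581.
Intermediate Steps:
E(Z, O) = -8 (E(Z, O) = -2*4 = -8)
R(z, f) = 2*f/(-8 + z) (R(z, f) = (f + f)/(z - 8) = (2*f)/(-8 + z) = 2*f/(-8 + z))
D = -29580 (D = 6*((110 - 25)*(-58)) = 6*(85*(-58)) = 6*(-4930) = -29580)
R(154, -99 - 1*2) + D = 2*(-99 - 1*2)/(-8 + 154) - 29580 = 2*(-99 - 2)/146 - 29580 = 2*(-101)*(1/146) - 29580 = -101/73 - 29580 = -2159441/73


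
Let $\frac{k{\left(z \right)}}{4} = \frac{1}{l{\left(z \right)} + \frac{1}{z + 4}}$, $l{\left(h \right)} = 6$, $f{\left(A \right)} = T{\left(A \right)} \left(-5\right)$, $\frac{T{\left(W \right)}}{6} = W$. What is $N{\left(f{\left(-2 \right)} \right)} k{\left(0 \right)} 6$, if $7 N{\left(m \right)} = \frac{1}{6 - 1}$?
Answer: $\frac{96}{875} \approx 0.10971$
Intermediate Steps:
$T{\left(W \right)} = 6 W$
$f{\left(A \right)} = - 30 A$ ($f{\left(A \right)} = 6 A \left(-5\right) = - 30 A$)
$N{\left(m \right)} = \frac{1}{35}$ ($N{\left(m \right)} = \frac{1}{7 \left(6 - 1\right)} = \frac{1}{7 \cdot 5} = \frac{1}{7} \cdot \frac{1}{5} = \frac{1}{35}$)
$k{\left(z \right)} = \frac{4}{6 + \frac{1}{4 + z}}$ ($k{\left(z \right)} = \frac{4}{6 + \frac{1}{z + 4}} = \frac{4}{6 + \frac{1}{4 + z}}$)
$N{\left(f{\left(-2 \right)} \right)} k{\left(0 \right)} 6 = \frac{4 \frac{1}{25 + 6 \cdot 0} \left(4 + 0\right)}{35} \cdot 6 = \frac{4 \frac{1}{25 + 0} \cdot 4}{35} \cdot 6 = \frac{4 \cdot \frac{1}{25} \cdot 4}{35} \cdot 6 = \frac{1}{35} \cdot \frac{16}{25} \cdot 6 = \frac{16}{875} \cdot 6 = \frac{96}{875}$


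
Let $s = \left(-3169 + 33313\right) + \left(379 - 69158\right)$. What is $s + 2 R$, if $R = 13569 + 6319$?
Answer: $1141$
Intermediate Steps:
$R = 19888$
$s = -38635$ ($s = 30144 - 68779 = -38635$)
$s + 2 R = -38635 + 2 \cdot 19888 = -38635 + 39776 = 1141$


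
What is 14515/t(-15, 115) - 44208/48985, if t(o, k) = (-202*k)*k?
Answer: -9410731/10365226 ≈ -0.90791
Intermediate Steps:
t(o, k) = -202*k²
14515/t(-15, 115) - 44208/48985 = 14515/((-202*115²)) - 44208/48985 = 14515/((-202*13225)) - 44208*1/48985 = 14515/(-2671450) - 44208/48985 = 14515*(-1/2671450) - 44208/48985 = -2903/534290 - 44208/48985 = -9410731/10365226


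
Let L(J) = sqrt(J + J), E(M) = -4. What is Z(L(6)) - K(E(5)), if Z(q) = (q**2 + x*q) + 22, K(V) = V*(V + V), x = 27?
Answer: 2 + 54*sqrt(3) ≈ 95.531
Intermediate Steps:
K(V) = 2*V**2 (K(V) = V*(2*V) = 2*V**2)
L(J) = sqrt(2)*sqrt(J) (L(J) = sqrt(2*J) = sqrt(2)*sqrt(J))
Z(q) = 22 + q**2 + 27*q (Z(q) = (q**2 + 27*q) + 22 = 22 + q**2 + 27*q)
Z(L(6)) - K(E(5)) = (22 + (sqrt(2)*sqrt(6))**2 + 27*(sqrt(2)*sqrt(6))) - 2*(-4)**2 = (22 + (2*sqrt(3))**2 + 27*(2*sqrt(3))) - 2*16 = (22 + 12 + 54*sqrt(3)) - 1*32 = (34 + 54*sqrt(3)) - 32 = 2 + 54*sqrt(3)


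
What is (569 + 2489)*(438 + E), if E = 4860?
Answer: 16201284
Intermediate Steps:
(569 + 2489)*(438 + E) = (569 + 2489)*(438 + 4860) = 3058*5298 = 16201284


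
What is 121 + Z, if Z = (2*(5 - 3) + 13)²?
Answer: 410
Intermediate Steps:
Z = 289 (Z = (2*2 + 13)² = (4 + 13)² = 17² = 289)
121 + Z = 121 + 289 = 410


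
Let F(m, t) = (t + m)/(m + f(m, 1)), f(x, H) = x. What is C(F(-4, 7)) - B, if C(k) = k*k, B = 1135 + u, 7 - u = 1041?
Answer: -6455/64 ≈ -100.86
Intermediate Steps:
u = -1034 (u = 7 - 1*1041 = 7 - 1041 = -1034)
F(m, t) = (m + t)/(2*m) (F(m, t) = (t + m)/(m + m) = (m + t)/((2*m)) = (m + t)*(1/(2*m)) = (m + t)/(2*m))
B = 101 (B = 1135 - 1034 = 101)
C(k) = k²
C(F(-4, 7)) - B = ((½)*(-4 + 7)/(-4))² - 1*101 = ((½)*(-¼)*3)² - 101 = (-3/8)² - 101 = 9/64 - 101 = -6455/64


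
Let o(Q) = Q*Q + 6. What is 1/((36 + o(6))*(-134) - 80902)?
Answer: -1/91354 ≈ -1.0946e-5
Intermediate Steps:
o(Q) = 6 + Q² (o(Q) = Q² + 6 = 6 + Q²)
1/((36 + o(6))*(-134) - 80902) = 1/((36 + (6 + 6²))*(-134) - 80902) = 1/((36 + (6 + 36))*(-134) - 80902) = 1/((36 + 42)*(-134) - 80902) = 1/(78*(-134) - 80902) = 1/(-10452 - 80902) = 1/(-91354) = -1/91354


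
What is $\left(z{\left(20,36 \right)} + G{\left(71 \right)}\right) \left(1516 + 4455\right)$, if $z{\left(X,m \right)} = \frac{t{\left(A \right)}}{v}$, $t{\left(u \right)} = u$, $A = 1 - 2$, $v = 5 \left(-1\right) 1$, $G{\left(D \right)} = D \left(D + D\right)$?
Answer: $\frac{301004081}{5} \approx 6.0201 \cdot 10^{7}$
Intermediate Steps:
$G{\left(D \right)} = 2 D^{2}$ ($G{\left(D \right)} = D 2 D = 2 D^{2}$)
$v = -5$ ($v = \left(-5\right) 1 = -5$)
$A = -1$ ($A = 1 - 2 = -1$)
$z{\left(X,m \right)} = \frac{1}{5}$ ($z{\left(X,m \right)} = - \frac{1}{-5} = \left(-1\right) \left(- \frac{1}{5}\right) = \frac{1}{5}$)
$\left(z{\left(20,36 \right)} + G{\left(71 \right)}\right) \left(1516 + 4455\right) = \left(\frac{1}{5} + 2 \cdot 71^{2}\right) \left(1516 + 4455\right) = \left(\frac{1}{5} + 2 \cdot 5041\right) 5971 = \left(\frac{1}{5} + 10082\right) 5971 = \frac{50411}{5} \cdot 5971 = \frac{301004081}{5}$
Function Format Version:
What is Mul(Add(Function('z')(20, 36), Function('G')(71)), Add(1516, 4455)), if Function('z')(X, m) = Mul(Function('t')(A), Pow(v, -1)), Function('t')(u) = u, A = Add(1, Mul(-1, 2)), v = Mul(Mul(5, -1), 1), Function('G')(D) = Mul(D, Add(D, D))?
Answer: Rational(301004081, 5) ≈ 6.0201e+7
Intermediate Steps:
Function('G')(D) = Mul(2, Pow(D, 2)) (Function('G')(D) = Mul(D, Mul(2, D)) = Mul(2, Pow(D, 2)))
v = -5 (v = Mul(-5, 1) = -5)
A = -1 (A = Add(1, -2) = -1)
Function('z')(X, m) = Rational(1, 5) (Function('z')(X, m) = Mul(-1, Pow(-5, -1)) = Mul(-1, Rational(-1, 5)) = Rational(1, 5))
Mul(Add(Function('z')(20, 36), Function('G')(71)), Add(1516, 4455)) = Mul(Add(Rational(1, 5), Mul(2, Pow(71, 2))), Add(1516, 4455)) = Mul(Add(Rational(1, 5), Mul(2, 5041)), 5971) = Mul(Add(Rational(1, 5), 10082), 5971) = Mul(Rational(50411, 5), 5971) = Rational(301004081, 5)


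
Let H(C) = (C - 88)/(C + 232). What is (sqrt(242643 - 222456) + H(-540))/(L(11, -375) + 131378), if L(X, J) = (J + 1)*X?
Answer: 157/9799328 + 3*sqrt(2243)/127264 ≈ 0.0011324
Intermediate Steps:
H(C) = (-88 + C)/(232 + C)
L(X, J) = X*(1 + J) (L(X, J) = (1 + J)*X = X*(1 + J))
(sqrt(242643 - 222456) + H(-540))/(L(11, -375) + 131378) = (sqrt(242643 - 222456) + (-88 - 540)/(232 - 540))/(11*(1 - 375) + 131378) = (sqrt(20187) - 628/(-308))/(11*(-374) + 131378) = (3*sqrt(2243) - 1/308*(-628))/(-4114 + 131378) = (3*sqrt(2243) + 157/77)/127264 = (157/77 + 3*sqrt(2243))*(1/127264) = 157/9799328 + 3*sqrt(2243)/127264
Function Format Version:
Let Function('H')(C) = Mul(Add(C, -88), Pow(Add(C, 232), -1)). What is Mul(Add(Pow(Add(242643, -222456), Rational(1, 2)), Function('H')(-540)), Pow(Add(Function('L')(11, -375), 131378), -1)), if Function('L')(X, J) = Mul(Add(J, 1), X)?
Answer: Add(Rational(157, 9799328), Mul(Rational(3, 127264), Pow(2243, Rational(1, 2)))) ≈ 0.0011324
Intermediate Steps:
Function('H')(C) = Mul(Pow(Add(232, C), -1), Add(-88, C)) (Function('H')(C) = Mul(Add(-88, C), Pow(Add(232, C), -1)) = Mul(Pow(Add(232, C), -1), Add(-88, C)))
Function('L')(X, J) = Mul(X, Add(1, J)) (Function('L')(X, J) = Mul(Add(1, J), X) = Mul(X, Add(1, J)))
Mul(Add(Pow(Add(242643, -222456), Rational(1, 2)), Function('H')(-540)), Pow(Add(Function('L')(11, -375), 131378), -1)) = Mul(Add(Pow(Add(242643, -222456), Rational(1, 2)), Mul(Pow(Add(232, -540), -1), Add(-88, -540))), Pow(Add(Mul(11, Add(1, -375)), 131378), -1)) = Mul(Add(Pow(20187, Rational(1, 2)), Mul(Pow(-308, -1), -628)), Pow(Add(Mul(11, -374), 131378), -1)) = Mul(Add(Mul(3, Pow(2243, Rational(1, 2))), Mul(Rational(-1, 308), -628)), Pow(Add(-4114, 131378), -1)) = Mul(Add(Mul(3, Pow(2243, Rational(1, 2))), Rational(157, 77)), Pow(127264, -1)) = Mul(Add(Rational(157, 77), Mul(3, Pow(2243, Rational(1, 2)))), Rational(1, 127264)) = Add(Rational(157, 9799328), Mul(Rational(3, 127264), Pow(2243, Rational(1, 2))))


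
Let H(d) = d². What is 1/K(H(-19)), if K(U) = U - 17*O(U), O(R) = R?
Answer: -1/5776 ≈ -0.00017313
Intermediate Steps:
K(U) = -16*U (K(U) = U - 17*U = -16*U)
1/K(H(-19)) = 1/(-16*(-19)²) = 1/(-16*361) = 1/(-5776) = -1/5776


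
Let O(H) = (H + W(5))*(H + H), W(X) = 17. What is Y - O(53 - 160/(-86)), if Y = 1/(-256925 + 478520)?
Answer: -3230549297051/409729155 ≈ -7884.6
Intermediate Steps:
Y = 1/221595 ≈ 4.5127e-6
O(H) = 2*H*(17 + H) (O(H) = (H + 17)*(H + H) = (17 + H)*(2*H) = 2*H*(17 + H))
Y - O(53 - 160/(-86)) = 1/221595 - 2*(53 - 160/(-86))*(17 + (53 - 160/(-86))) = 1/221595 - 2*(53 - 160*(-1)/86)*(17 + (53 - 160*(-1)/86)) = 1/221595 - 2*(53 - 1*(-80/43))*(17 + (53 - 1*(-80/43))) = 1/221595 - 2*(53 + 80/43)*(17 + (53 + 80/43)) = 1/221595 - 2*2359*(17 + 2359/43)/43 = 1/221595 - 2*2359*3090/(43*43) = 1/221595 - 1*14578620/1849 = 1/221595 - 14578620/1849 = -3230549297051/409729155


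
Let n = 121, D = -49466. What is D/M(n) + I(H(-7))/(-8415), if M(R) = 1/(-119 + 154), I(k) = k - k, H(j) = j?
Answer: -1731310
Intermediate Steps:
I(k) = 0
M(R) = 1/35
D/M(n) + I(H(-7))/(-8415) = -49466/1/35 + 0/(-8415) = -49466*35 + 0*(-1/8415) = -1731310 + 0 = -1731310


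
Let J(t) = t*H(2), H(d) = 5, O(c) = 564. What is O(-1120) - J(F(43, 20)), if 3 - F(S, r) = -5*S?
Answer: -526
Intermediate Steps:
F(S, r) = 3 + 5*S (F(S, r) = 3 - (-5)*S = 3 + 5*S)
J(t) = 5*t (J(t) = t*5 = 5*t)
O(-1120) - J(F(43, 20)) = 564 - 5*(3 + 5*43) = 564 - 5*(3 + 215) = 564 - 5*218 = 564 - 1*1090 = 564 - 1090 = -526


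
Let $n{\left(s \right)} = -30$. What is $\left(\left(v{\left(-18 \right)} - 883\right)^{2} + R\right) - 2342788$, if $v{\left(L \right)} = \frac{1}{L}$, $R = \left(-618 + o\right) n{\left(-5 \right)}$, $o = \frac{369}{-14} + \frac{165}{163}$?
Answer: $- \frac{570681390287}{369684} \approx -1.5437 \cdot 10^{6}$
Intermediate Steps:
$o = - \frac{57837}{2282}$ ($o = 369 \left(- \frac{1}{14}\right) + 165 \cdot \frac{1}{163} = - \frac{369}{14} + \frac{165}{163} = - \frac{57837}{2282} \approx -25.345$)
$R = \frac{22021695}{1141}$ ($R = \left(-618 - \frac{57837}{2282}\right) \left(-30\right) = \left(- \frac{1468113}{2282}\right) \left(-30\right) = \frac{22021695}{1141} \approx 19300.0$)
$\left(\left(v{\left(-18 \right)} - 883\right)^{2} + R\right) - 2342788 = \left(\left(\frac{1}{-18} - 883\right)^{2} + \frac{22021695}{1141}\right) - 2342788 = \left(\left(- \frac{1}{18} - 883\right)^{2} + \frac{22021695}{1141}\right) - 2342788 = \left(\left(- \frac{15895}{18}\right)^{2} + \frac{22021695}{1141}\right) - 2342788 = \left(\frac{252651025}{324} + \frac{22021695}{1141}\right) - 2342788 = \frac{295409848705}{369684} - 2342788 = - \frac{570681390287}{369684}$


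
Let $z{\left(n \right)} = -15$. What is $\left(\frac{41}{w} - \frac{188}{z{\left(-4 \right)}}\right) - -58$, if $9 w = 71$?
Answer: $\frac{80653}{1065} \approx 75.73$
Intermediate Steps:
$w = \frac{71}{9}$ ($w = \frac{1}{9} \cdot 71 = \frac{71}{9} \approx 7.8889$)
$\left(\frac{41}{w} - \frac{188}{z{\left(-4 \right)}}\right) - -58 = \left(\frac{41}{\frac{71}{9}} - \frac{188}{-15}\right) - -58 = \left(41 \cdot \frac{9}{71} - - \frac{188}{15}\right) + 58 = \left(\frac{369}{71} + \frac{188}{15}\right) + 58 = \frac{18883}{1065} + 58 = \frac{80653}{1065}$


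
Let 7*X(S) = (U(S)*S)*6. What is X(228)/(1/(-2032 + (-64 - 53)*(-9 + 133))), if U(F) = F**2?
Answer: -1176227412480/7 ≈ -1.6803e+11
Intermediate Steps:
X(S) = 6*S**3/7 (X(S) = ((S**2*S)*6)/7 = (S**3*6)/7 = (6*S**3)/7 = 6*S**3/7)
X(228)/(1/(-2032 + (-64 - 53)*(-9 + 133))) = ((6/7)*228**3)/(1/(-2032 + (-64 - 53)*(-9 + 133))) = ((6/7)*11852352)/(1/(-2032 - 117*124)) = 71114112/(7*(1/(-2032 - 14508))) = 71114112/(7*(1/(-16540))) = 71114112/(7*(-1/16540)) = (71114112/7)*(-16540) = -1176227412480/7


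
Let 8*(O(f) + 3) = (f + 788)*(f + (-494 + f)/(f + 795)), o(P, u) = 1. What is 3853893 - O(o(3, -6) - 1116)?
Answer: 9749826303/2560 ≈ 3.8085e+6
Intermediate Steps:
O(f) = -3 + (788 + f)*(f + (-494 + f)/(795 + f))/8 (O(f) = -3 + ((f + 788)*(f + (-494 + f)/(f + 795)))/8 = -3 + ((788 + f)*(f + (-494 + f)/(795 + f)))/8 = -3 + (788 + f)*(f + (-494 + f)/(795 + f))/8)
3853893 - O(o(3, -6) - 1116) = 3853893 - (-408352 + (1 - 1116)³ + 1584*(1 - 1116)² + 626730*(1 - 1116))/(8*(795 + (1 - 1116))) = 3853893 - (-408352 + (-1115)³ + 1584*(-1115)² + 626730*(-1115))/(8*(795 - 1115)) = 3853893 - (-408352 - 1386195875 + 1584*1243225 - 698803950)/(8*(-320)) = 3853893 - (-1)*(-408352 - 1386195875 + 1969268400 - 698803950)/(8*320) = 3853893 - (-1)*(-116139777)/(8*320) = 3853893 - 1*116139777/2560 = 3853893 - 116139777/2560 = 9749826303/2560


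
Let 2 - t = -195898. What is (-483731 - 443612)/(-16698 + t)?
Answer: -927343/179202 ≈ -5.1749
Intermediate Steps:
t = 195900 (t = 2 - 1*(-195898) = 2 + 195898 = 195900)
(-483731 - 443612)/(-16698 + t) = (-483731 - 443612)/(-16698 + 195900) = -927343/179202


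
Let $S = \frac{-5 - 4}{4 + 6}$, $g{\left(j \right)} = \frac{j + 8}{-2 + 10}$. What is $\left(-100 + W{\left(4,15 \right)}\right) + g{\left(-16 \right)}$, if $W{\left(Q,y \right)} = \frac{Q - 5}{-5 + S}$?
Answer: $- \frac{5949}{59} \approx -100.83$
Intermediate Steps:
$g{\left(j \right)} = 1 + \frac{j}{8}$ ($g{\left(j \right)} = \frac{8 + j}{8} = \left(8 + j\right) \frac{1}{8} = 1 + \frac{j}{8}$)
$S = - \frac{9}{10} \approx -0.9$
$W{\left(Q,y \right)} = \frac{50}{59} - \frac{10 Q}{59}$ ($W{\left(Q,y \right)} = \frac{Q - 5}{-5 - \frac{9}{10}} = \frac{-5 + Q}{- \frac{59}{10}} = \left(-5 + Q\right) \left(- \frac{10}{59}\right) = \frac{50}{59} - \frac{10 Q}{59}$)
$\left(-100 + W{\left(4,15 \right)}\right) + g{\left(-16 \right)} = \left(-100 + \left(\frac{50}{59} - \frac{40}{59}\right)\right) + \left(1 + \frac{1}{8} \left(-16\right)\right) = \left(-100 + \left(\frac{50}{59} - \frac{40}{59}\right)\right) + \left(1 - 2\right) = \left(-100 + \frac{10}{59}\right) - 1 = - \frac{5890}{59} - 1 = - \frac{5949}{59}$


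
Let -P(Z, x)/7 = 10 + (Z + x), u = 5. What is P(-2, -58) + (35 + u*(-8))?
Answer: 345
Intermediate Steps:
P(Z, x) = -70 - 7*Z - 7*x (P(Z, x) = -7*(10 + (Z + x)) = -7*(10 + Z + x) = -70 - 7*Z - 7*x)
P(-2, -58) + (35 + u*(-8)) = (-70 - 7*(-2) - 7*(-58)) + (35 + 5*(-8)) = (-70 + 14 + 406) + (35 - 40) = 350 - 5 = 345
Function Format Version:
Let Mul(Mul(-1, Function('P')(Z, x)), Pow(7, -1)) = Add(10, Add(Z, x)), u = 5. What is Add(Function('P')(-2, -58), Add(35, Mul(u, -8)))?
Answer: 345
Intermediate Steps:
Function('P')(Z, x) = Add(-70, Mul(-7, Z), Mul(-7, x)) (Function('P')(Z, x) = Mul(-7, Add(10, Add(Z, x))) = Mul(-7, Add(10, Z, x)) = Add(-70, Mul(-7, Z), Mul(-7, x)))
Add(Function('P')(-2, -58), Add(35, Mul(u, -8))) = Add(Add(-70, Mul(-7, -2), Mul(-7, -58)), Add(35, Mul(5, -8))) = Add(Add(-70, 14, 406), Add(35, -40)) = Add(350, -5) = 345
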